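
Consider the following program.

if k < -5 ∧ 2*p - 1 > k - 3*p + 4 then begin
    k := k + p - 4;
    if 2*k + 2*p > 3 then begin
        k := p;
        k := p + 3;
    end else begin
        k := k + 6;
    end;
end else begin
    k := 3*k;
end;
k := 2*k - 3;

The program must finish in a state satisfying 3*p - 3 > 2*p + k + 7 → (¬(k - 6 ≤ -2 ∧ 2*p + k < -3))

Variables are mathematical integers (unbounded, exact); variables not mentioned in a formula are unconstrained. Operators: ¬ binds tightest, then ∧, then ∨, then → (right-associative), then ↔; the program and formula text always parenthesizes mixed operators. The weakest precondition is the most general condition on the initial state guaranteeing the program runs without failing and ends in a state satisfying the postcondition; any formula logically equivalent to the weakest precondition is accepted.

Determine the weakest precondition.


Working backward. After the program, the postcondition 3*p - 3 > 2*p + k + 7 → (¬(k - 6 ≤ -2 ∧ 2*p + k < -3)) must hold; in canonical form it is p > k + 10 → (¬(k ≤ 4 ∧ k + 2*p < -3)).
Before k := 2*k - 3: p > 2*k + 7 → (¬(2*k ≤ 7 ∧ 2*k + 2*p < 0))
Then branch requires (2*k + 4*p > 11 → (p < -13 → (¬(2*p ≤ 1 ∧ 4*p < -6)))) ∧ ((¬(2*k + 4*p > 11)) → (2*k + p < -11 → (¬(2*k + 2*p ≤ 3 ∧ 2*k + 4*p < -4)))); else branch requires p > 6*k + 7 → (¬(6*k ≤ 7 ∧ 6*k + 2*p < 0)).
Before the if: ((k < -5 ∧ 5*p > k + 5) → ((2*k + 4*p > 11 → (p < -13 → (¬(2*p ≤ 1 ∧ 4*p < -6)))) ∧ ((¬(2*k + 4*p > 11)) → (2*k + p < -11 → (¬(2*k + 2*p ≤ 3 ∧ 2*k + 4*p < -4)))))) ∧ ((¬(k < -5 ∧ 5*p > k + 5)) → (p > 6*k + 7 → (¬(6*k ≤ 7 ∧ 6*k + 2*p < 0))))
Answer: WP = ((k < -5 ∧ 5*p > k + 5) → ((2*k + 4*p > 11 → (p < -13 → (¬(2*p ≤ 1 ∧ 4*p < -6)))) ∧ ((¬(2*k + 4*p > 11)) → (2*k + p < -11 → (¬(2*k + 2*p ≤ 3 ∧ 2*k + 4*p < -4)))))) ∧ ((¬(k < -5 ∧ 5*p > k + 5)) → (p > 6*k + 7 → (¬(6*k ≤ 7 ∧ 6*k + 2*p < 0))))


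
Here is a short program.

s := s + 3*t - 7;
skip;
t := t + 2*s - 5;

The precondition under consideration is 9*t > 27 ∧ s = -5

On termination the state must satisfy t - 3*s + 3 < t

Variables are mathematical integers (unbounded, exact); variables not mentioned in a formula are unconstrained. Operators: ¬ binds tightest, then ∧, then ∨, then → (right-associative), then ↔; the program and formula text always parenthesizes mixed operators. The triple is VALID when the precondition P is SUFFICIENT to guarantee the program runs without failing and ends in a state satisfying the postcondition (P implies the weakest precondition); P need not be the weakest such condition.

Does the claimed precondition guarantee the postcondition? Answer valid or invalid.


Working backward. After the program, the postcondition t - 3*s + 3 < t must hold; in canonical form it is 3*s > 3.
Before t := t + 2*s - 5: 3*s > 3
Before skip: 3*s > 3
Before s := s + 3*t - 7: 3*s + 9*t > 24
The weakest precondition is 3*s + 9*t > 24.
Check whether 9*t > 27 ∧ s = -5 implies it.
Countermodel: at the initial state s = -5, t = 4, the precondition holds but the weakest precondition fails.
Answer: invalid


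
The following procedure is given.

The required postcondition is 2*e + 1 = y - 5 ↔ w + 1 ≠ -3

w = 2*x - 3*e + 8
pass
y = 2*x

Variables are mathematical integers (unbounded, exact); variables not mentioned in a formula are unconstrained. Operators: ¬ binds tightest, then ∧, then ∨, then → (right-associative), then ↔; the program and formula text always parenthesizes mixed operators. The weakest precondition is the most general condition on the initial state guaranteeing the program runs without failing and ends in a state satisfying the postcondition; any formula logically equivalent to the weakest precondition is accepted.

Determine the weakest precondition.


Working backward. After the program, the postcondition 2*e + 1 = y - 5 ↔ w + 1 ≠ -3 must hold; in canonical form it is 2*e = y - 6 ↔ w ≠ -4.
Before y := 2*x: 2*e = 2*x - 6 ↔ w ≠ -4
Before skip: 2*e = 2*x - 6 ↔ w ≠ -4
Before w := 2*x - 3*e + 8: 2*e = 2*x - 6 ↔ 2*x ≠ 3*e - 12
Answer: WP = 2*e = 2*x - 6 ↔ 2*x ≠ 3*e - 12


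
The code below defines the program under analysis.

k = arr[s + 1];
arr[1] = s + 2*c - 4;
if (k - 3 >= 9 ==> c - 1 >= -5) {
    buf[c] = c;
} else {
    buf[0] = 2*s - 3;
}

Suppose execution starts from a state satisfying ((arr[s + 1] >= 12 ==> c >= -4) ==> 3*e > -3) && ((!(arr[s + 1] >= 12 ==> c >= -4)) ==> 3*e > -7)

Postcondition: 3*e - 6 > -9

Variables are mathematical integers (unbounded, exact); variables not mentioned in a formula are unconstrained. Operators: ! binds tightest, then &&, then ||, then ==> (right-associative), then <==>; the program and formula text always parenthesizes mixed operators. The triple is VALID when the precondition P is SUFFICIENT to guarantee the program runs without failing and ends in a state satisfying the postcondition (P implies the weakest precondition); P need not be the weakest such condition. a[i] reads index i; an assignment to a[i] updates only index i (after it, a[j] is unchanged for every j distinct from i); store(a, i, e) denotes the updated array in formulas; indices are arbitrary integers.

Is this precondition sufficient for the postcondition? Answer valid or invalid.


Working backward. After the program, the postcondition 3*e - 6 > -9 must hold; in canonical form it is 3*e > -3.
Then branch requires 3*e > -3; else branch requires 3*e > -3.
Before the if: ((k >= 12 ==> c >= -4) ==> 3*e > -3) && ((!(k >= 12 ==> c >= -4)) ==> 3*e > -3)
Before arr[1] := s + 2*c - 4: ((k >= 12 ==> c >= -4) ==> 3*e > -3) && ((!(k >= 12 ==> c >= -4)) ==> 3*e > -3)
Before k := arr[s + 1]: ((arr[s + 1] >= 12 ==> c >= -4) ==> 3*e > -3) && ((!(arr[s + 1] >= 12 ==> c >= -4)) ==> 3*e > -3)
The weakest precondition is ((arr[s + 1] >= 12 ==> c >= -4) ==> 3*e > -3) && ((!(arr[s + 1] >= 12 ==> c >= -4)) ==> 3*e > -3).
Check whether ((arr[s + 1] >= 12 ==> c >= -4) ==> 3*e > -3) && ((!(arr[s + 1] >= 12 ==> c >= -4)) ==> 3*e > -7) implies it.
Countermodel: at the initial state arr = {[0] = 12, elsewhere 12}, c = -5, e = -1, s = -1, the precondition holds but the weakest precondition fails.
Answer: invalid


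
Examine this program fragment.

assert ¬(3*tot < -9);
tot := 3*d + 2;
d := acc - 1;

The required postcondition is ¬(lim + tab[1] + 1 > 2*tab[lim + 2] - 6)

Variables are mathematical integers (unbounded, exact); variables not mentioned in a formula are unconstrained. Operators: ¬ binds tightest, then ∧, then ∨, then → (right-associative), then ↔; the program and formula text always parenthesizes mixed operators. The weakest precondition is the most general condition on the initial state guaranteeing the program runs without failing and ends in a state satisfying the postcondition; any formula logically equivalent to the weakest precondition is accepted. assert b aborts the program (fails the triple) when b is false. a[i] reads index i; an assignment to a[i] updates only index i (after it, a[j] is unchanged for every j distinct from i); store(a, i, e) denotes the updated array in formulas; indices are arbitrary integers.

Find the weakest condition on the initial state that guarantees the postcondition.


Working backward. After the program, the postcondition ¬(lim + tab[1] + 1 > 2*tab[lim + 2] - 6) must hold; in canonical form it is ¬(tab[1] + lim > 2*tab[lim + 2] - 7).
Before d := acc - 1: ¬(tab[1] + lim > 2*tab[lim + 2] - 7)
Before tot := 3*d + 2: ¬(tab[1] + lim > 2*tab[lim + 2] - 7)
Before assert ¬(3*tot < -9): (¬(3*tot < -9)) ∧ (¬(tab[1] + lim > 2*tab[lim + 2] - 7))
Answer: WP = (¬(3*tot < -9)) ∧ (¬(tab[1] + lim > 2*tab[lim + 2] - 7))


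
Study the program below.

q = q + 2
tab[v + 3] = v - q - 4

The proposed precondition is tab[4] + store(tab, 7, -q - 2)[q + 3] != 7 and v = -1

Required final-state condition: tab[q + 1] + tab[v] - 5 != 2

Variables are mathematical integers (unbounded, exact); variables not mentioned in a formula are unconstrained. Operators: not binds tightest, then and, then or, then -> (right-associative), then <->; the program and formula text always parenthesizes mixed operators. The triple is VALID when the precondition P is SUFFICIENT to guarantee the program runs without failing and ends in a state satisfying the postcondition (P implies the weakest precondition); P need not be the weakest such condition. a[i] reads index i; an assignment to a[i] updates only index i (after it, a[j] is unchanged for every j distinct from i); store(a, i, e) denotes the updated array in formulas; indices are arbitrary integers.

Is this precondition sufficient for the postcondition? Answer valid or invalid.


Working backward. After the program, the postcondition tab[q + 1] + tab[v] - 5 != 2 must hold; in canonical form it is tab[q + 1] + tab[v] != 7.
Before tab[v + 3] := v - q - 4: store(tab, v + 3, -q + v - 4)[q + 1] + store(tab, v + 3, -q + v - 4)[v] != 7
Before q := q + 2: store(tab, v + 3, -q + v - 6)[q + 3] + store(tab, v + 3, -q + v - 6)[v] != 7
The weakest precondition is store(tab, v + 3, -q + v - 6)[q + 3] + store(tab, v + 3, -q + v - 6)[v] != 7.
Check whether tab[4] + store(tab, 7, -q - 2)[q + 3] != 7 and v = -1 implies it.
Countermodel: at the initial state q = 0, tab = {[-1] = 7, [2] = 5, [3] = 0, [4] = 0, [7] = 5, elsewhere 5}, v = -1, the precondition holds but the weakest precondition fails.
Answer: invalid


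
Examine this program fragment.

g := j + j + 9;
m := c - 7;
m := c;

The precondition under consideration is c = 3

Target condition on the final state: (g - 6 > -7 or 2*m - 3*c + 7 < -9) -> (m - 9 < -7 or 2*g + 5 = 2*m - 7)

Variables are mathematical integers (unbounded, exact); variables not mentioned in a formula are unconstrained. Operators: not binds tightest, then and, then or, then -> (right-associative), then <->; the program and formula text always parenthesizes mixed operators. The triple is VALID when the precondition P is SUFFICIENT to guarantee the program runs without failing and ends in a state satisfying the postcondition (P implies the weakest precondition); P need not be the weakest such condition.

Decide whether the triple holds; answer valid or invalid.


Working backward. After the program, the postcondition (g - 6 > -7 or 2*m - 3*c + 7 < -9) -> (m - 9 < -7 or 2*g + 5 = 2*m - 7) must hold; in canonical form it is (g > -1 or 2*m < 3*c - 16) -> (m < 2 or 2*g = 2*m - 12).
Before m := c: (g > -1 or c > 16) -> (c < 2 or 2*g = 2*c - 12)
Before m := c - 7: (g > -1 or c > 16) -> (c < 2 or 2*g = 2*c - 12)
Before g := j + j + 9: (2*j > -10 or c > 16) -> (c < 2 or 4*j = 2*c - 30)
The weakest precondition is (2*j > -10 or c > 16) -> (c < 2 or 4*j = 2*c - 30).
Check whether c = 3 implies it.
Countermodel: at the initial state c = 3, j = 0, the precondition holds but the weakest precondition fails.
Answer: invalid


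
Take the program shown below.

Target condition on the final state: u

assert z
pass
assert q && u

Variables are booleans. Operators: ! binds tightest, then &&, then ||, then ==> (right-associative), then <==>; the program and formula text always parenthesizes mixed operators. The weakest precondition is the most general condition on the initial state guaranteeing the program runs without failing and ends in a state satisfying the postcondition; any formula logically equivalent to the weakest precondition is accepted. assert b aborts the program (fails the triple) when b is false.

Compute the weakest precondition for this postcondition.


Working backward. After the program, u must hold.
Before assert q && u: q && u
Before skip: q && u
Before assert z: z && q && u
Answer: WP = z && q && u


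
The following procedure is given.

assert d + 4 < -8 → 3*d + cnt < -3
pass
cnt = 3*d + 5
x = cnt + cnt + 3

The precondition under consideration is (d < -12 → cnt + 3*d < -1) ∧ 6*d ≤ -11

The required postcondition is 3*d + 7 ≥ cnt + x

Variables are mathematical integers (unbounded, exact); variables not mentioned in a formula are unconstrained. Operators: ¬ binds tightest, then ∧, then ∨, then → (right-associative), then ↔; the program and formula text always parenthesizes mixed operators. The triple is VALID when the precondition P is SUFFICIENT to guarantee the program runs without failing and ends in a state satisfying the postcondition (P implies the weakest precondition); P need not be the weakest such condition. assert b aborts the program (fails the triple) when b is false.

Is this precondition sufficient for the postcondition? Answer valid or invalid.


Working backward. After the program, the postcondition 3*d + 7 ≥ cnt + x must hold; in canonical form it is 3*d ≥ cnt + x - 7.
Before x := cnt + cnt + 3: 3*d ≥ 3*cnt - 4
Before cnt := 3*d + 5: 6*d ≤ -11
Before skip: 6*d ≤ -11
Before assert d + 4 < -8 → 3*d + cnt < -3: (d < -12 → cnt + 3*d < -3) ∧ 6*d ≤ -11
The weakest precondition is (d < -12 → cnt + 3*d < -3) ∧ 6*d ≤ -11.
Check whether (d < -12 → cnt + 3*d < -1) ∧ 6*d ≤ -11 implies it.
Countermodel: at the initial state cnt = 37, d = -13, the precondition holds but the weakest precondition fails.
Answer: invalid


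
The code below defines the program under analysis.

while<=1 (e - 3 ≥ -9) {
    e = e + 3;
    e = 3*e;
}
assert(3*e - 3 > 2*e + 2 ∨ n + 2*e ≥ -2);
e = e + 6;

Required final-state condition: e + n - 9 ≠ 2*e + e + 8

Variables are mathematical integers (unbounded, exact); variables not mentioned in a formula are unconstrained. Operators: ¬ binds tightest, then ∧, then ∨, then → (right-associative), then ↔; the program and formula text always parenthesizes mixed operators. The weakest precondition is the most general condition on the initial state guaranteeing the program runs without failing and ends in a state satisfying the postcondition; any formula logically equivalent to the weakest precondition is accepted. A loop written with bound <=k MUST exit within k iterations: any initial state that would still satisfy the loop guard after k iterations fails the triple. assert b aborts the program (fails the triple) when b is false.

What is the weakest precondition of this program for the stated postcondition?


Working backward. After the program, the postcondition e + n - 9 ≠ 2*e + e + 8 must hold; in canonical form it is n ≠ 2*e + 17.
Before e := e + 6: n ≠ 2*e + 29
Before assert 3*e - 3 > 2*e + 2 ∨ n + 2*e ≥ -2: (e > 5 ∨ 2*e + n ≥ -2) ∧ n ≠ 2*e + 29
Before the loop (bound <=1), unroll the exhaustion recursion (WP_0 = exit-now case; WP_j = one more guarded iteration, up to j = 1):
  WP_0: (¬(e ≥ -6)) ∧ (e > 5 ∨ 2*e + n ≥ -2) ∧ n ≠ 2*e + 29
  WP_1: (e ≥ -6 → ((¬(3*e ≥ -15)) ∧ (3*e > -4 ∨ 6*e + n ≥ -20) ∧ n ≠ 6*e + 47)) ∧ ((¬(e ≥ -6)) → ((e > 5 ∨ 2*e + n ≥ -2) ∧ n ≠ 2*e + 29))
So before the loop: (e ≥ -6 → ((¬(3*e ≥ -15)) ∧ (3*e > -4 ∨ 6*e + n ≥ -20) ∧ n ≠ 6*e + 47)) ∧ ((¬(e ≥ -6)) → ((e > 5 ∨ 2*e + n ≥ -2) ∧ n ≠ 2*e + 29))
Answer: WP = (e ≥ -6 → ((¬(3*e ≥ -15)) ∧ (3*e > -4 ∨ 6*e + n ≥ -20) ∧ n ≠ 6*e + 47)) ∧ ((¬(e ≥ -6)) → ((e > 5 ∨ 2*e + n ≥ -2) ∧ n ≠ 2*e + 29))


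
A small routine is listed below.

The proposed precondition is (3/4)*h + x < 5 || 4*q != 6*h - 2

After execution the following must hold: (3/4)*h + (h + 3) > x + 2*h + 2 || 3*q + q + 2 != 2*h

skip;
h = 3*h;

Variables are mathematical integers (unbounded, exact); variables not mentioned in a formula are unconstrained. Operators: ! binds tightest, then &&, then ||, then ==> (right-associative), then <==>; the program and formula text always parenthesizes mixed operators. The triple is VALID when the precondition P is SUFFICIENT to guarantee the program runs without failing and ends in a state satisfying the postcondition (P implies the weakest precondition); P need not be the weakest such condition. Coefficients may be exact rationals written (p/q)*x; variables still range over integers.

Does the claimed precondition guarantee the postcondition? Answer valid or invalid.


Working backward. After the program, the postcondition (3/4)*h + (h + 3) > x + 2*h + 2 || 3*q + q + 2 != 2*h must hold; in canonical form it is (1/4)*h + x < 1 || 4*q != 2*h - 2.
Before h := 3*h: (3/4)*h + x < 1 || 4*q != 6*h - 2
Before skip: (3/4)*h + x < 1 || 4*q != 6*h - 2
The weakest precondition is (3/4)*h + x < 1 || 4*q != 6*h - 2.
Check whether (3/4)*h + x < 5 || 4*q != 6*h - 2 implies it.
Countermodel: at the initial state h = -1, q = -2, x = 2, the precondition holds but the weakest precondition fails.
Answer: invalid


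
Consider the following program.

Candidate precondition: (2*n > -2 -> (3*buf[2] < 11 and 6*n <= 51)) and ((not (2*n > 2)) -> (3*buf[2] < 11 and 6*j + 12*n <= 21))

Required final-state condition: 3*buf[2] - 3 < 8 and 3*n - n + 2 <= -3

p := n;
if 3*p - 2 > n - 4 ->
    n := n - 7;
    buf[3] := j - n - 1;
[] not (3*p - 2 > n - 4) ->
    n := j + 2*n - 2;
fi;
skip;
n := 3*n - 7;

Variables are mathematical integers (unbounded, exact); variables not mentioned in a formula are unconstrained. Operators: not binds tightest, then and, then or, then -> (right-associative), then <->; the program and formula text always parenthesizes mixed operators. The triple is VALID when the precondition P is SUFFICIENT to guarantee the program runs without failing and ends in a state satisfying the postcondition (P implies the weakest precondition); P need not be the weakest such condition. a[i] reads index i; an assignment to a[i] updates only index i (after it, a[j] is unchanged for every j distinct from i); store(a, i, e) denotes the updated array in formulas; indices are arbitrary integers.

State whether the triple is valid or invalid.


Working backward. After the program, the postcondition 3*buf[2] - 3 < 8 and 3*n - n + 2 <= -3 must hold; in canonical form it is 3*buf[2] < 11 and 2*n <= -5.
Before n := 3*n - 7: 3*buf[2] < 11 and 6*n <= 9
Before skip: 3*buf[2] < 11 and 6*n <= 9
Then branch requires 3*buf[2] < 11 and 6*n <= 51; else branch requires 3*buf[2] < 11 and 6*j + 12*n <= 21.
Before the if: (3*p > n - 2 -> (3*buf[2] < 11 and 6*n <= 51)) and ((not (3*p > n - 2)) -> (3*buf[2] < 11 and 6*j + 12*n <= 21))
Before p := n: (2*n > -2 -> (3*buf[2] < 11 and 6*n <= 51)) and ((not (2*n > -2)) -> (3*buf[2] < 11 and 6*j + 12*n <= 21))
The weakest precondition is (2*n > -2 -> (3*buf[2] < 11 and 6*n <= 51)) and ((not (2*n > -2)) -> (3*buf[2] < 11 and 6*j + 12*n <= 21)).
Check whether (2*n > -2 -> (3*buf[2] < 11 and 6*n <= 51)) and ((not (2*n > 2)) -> (3*buf[2] < 11 and 6*j + 12*n <= 21)) implies it.
Every state satisfying the precondition satisfies the weakest precondition: the implication holds.
Answer: valid


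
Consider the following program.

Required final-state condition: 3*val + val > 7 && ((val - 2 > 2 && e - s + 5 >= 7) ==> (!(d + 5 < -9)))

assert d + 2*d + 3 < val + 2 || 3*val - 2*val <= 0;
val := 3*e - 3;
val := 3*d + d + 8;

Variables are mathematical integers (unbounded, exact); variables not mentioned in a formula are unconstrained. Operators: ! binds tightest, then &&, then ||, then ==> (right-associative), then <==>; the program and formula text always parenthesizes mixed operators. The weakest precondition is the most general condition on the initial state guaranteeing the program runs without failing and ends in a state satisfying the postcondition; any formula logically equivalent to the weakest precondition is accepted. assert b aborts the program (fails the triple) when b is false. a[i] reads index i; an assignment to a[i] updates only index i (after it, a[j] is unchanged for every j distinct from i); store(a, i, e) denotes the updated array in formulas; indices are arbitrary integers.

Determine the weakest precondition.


Working backward. After the program, the postcondition 3*val + val > 7 && ((val - 2 > 2 && e - s + 5 >= 7) ==> (!(d + 5 < -9))) must hold; in canonical form it is 4*val > 7 && ((val > 4 && e >= s + 2) ==> (!(d < -14))).
Before val := 3*d + d + 8: 16*d > -25 && ((4*d > -4 && e >= s + 2) ==> (!(d < -14)))
Before val := 3*e - 3: 16*d > -25 && ((4*d > -4 && e >= s + 2) ==> (!(d < -14)))
Before assert d + 2*d + 3 < val + 2 || 3*val - 2*val <= 0: (3*d < val - 1 || val <= 0) && 16*d > -25 && ((4*d > -4 && e >= s + 2) ==> (!(d < -14)))
Answer: WP = (3*d < val - 1 || val <= 0) && 16*d > -25 && ((4*d > -4 && e >= s + 2) ==> (!(d < -14)))


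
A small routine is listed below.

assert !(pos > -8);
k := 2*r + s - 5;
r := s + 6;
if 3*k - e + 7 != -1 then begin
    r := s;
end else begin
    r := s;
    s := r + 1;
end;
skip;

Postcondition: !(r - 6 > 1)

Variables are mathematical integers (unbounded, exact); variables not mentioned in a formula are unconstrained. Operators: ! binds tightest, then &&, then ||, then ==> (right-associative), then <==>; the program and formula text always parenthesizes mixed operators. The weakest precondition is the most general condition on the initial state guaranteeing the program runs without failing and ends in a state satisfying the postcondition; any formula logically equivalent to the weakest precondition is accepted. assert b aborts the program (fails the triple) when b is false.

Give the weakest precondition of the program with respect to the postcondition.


Working backward. After the program, the postcondition !(r - 6 > 1) must hold; in canonical form it is !(r > 7).
Before skip: !(r > 7)
Then branch requires !(s > 7); else branch requires !(s > 7).
Before the if: (3*k != e - 8 ==> (!(s > 7))) && ((!(3*k != e - 8)) ==> (!(s > 7)))
Before r := s + 6: (3*k != e - 8 ==> (!(s > 7))) && ((!(3*k != e - 8)) ==> (!(s > 7)))
Before k := 2*r + s - 5: (6*r + 3*s != e + 7 ==> (!(s > 7))) && ((!(6*r + 3*s != e + 7)) ==> (!(s > 7)))
Before assert !(pos > -8): (!(pos > -8)) && (6*r + 3*s != e + 7 ==> (!(s > 7))) && ((!(6*r + 3*s != e + 7)) ==> (!(s > 7)))
Answer: WP = (!(pos > -8)) && (6*r + 3*s != e + 7 ==> (!(s > 7))) && ((!(6*r + 3*s != e + 7)) ==> (!(s > 7)))


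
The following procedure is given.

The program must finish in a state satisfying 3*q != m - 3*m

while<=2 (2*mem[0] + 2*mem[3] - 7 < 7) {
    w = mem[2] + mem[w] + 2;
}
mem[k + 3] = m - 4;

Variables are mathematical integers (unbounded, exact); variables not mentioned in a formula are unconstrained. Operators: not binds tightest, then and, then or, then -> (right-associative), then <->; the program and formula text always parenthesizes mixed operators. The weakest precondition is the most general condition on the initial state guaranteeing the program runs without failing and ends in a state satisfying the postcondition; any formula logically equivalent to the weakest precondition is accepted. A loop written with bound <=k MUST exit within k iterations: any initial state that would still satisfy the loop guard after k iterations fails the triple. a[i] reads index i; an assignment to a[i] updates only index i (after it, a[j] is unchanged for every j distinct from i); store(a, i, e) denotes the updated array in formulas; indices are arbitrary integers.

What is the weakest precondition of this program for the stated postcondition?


Working backward. After the program, the postcondition 3*q != m - 3*m must hold; in canonical form it is 2*m + 3*q != 0.
Before mem[k + 3] := m - 4: 2*m + 3*q != 0
Before the loop (bound <=2), unroll the exhaustion recursion (WP_0 = exit-now case; WP_j = one more guarded iteration, up to j = 2):
  WP_0: (not (2*mem[0] + 2*mem[3] < 14)) and 2*m + 3*q != 0
  WP_1: (2*mem[0] + 2*mem[3] < 14 -> ((not (2*mem[0] + 2*mem[3] < 14)) and 2*m + 3*q != 0)) and ((not (2*mem[0] + 2*mem[3] < 14)) -> 2*m + 3*q != 0)
  WP_2: (2*mem[0] + 2*mem[3] < 14 -> ((2*mem[0] + 2*mem[3] < 14 -> ((not (2*mem[0] + 2*mem[3] < 14)) and 2*m + 3*q != 0)) and ((not (2*mem[0] + 2*mem[3] < 14)) -> 2*m + 3*q != 0))) and ((not (2*mem[0] + 2*mem[3] < 14)) -> 2*m + 3*q != 0)
So before the loop: (2*mem[0] + 2*mem[3] < 14 -> ((2*mem[0] + 2*mem[3] < 14 -> ((not (2*mem[0] + 2*mem[3] < 14)) and 2*m + 3*q != 0)) and ((not (2*mem[0] + 2*mem[3] < 14)) -> 2*m + 3*q != 0))) and ((not (2*mem[0] + 2*mem[3] < 14)) -> 2*m + 3*q != 0)
Answer: WP = (2*mem[0] + 2*mem[3] < 14 -> ((2*mem[0] + 2*mem[3] < 14 -> ((not (2*mem[0] + 2*mem[3] < 14)) and 2*m + 3*q != 0)) and ((not (2*mem[0] + 2*mem[3] < 14)) -> 2*m + 3*q != 0))) and ((not (2*mem[0] + 2*mem[3] < 14)) -> 2*m + 3*q != 0)


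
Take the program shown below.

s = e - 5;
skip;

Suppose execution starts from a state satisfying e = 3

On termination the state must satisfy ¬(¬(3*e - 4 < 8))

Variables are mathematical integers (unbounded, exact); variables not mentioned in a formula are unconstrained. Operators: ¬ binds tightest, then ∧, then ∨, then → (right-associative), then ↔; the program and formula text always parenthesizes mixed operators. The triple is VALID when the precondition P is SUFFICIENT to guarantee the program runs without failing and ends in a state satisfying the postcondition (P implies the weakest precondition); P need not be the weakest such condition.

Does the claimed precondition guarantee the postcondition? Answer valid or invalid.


Working backward. After the program, the postcondition ¬(¬(3*e - 4 < 8)) must hold; in canonical form it is 3*e < 12.
Before skip: 3*e < 12
Before s := e - 5: 3*e < 12
The weakest precondition is 3*e < 12.
Check whether e = 3 implies it.
Every state satisfying the precondition satisfies the weakest precondition: the implication holds.
Answer: valid


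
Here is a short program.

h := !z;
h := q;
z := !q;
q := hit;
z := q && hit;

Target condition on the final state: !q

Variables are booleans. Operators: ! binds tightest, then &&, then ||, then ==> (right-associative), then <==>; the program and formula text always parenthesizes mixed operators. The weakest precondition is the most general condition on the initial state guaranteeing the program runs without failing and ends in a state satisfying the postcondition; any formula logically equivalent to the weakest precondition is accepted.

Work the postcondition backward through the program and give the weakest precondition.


Working backward. After the program, !q must hold.
Before z := q && hit: !q
Before q := hit: !hit
Before z := !q: !hit
Before h := q: !hit
Before h := !z: !hit
Answer: WP = !hit


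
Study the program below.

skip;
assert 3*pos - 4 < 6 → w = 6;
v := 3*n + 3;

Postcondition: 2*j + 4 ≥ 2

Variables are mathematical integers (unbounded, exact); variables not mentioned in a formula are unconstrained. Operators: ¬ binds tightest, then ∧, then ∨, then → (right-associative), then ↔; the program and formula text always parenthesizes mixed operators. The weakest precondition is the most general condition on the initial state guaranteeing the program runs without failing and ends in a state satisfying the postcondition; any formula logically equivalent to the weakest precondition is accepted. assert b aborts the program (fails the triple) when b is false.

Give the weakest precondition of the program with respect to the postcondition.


Working backward. After the program, the postcondition 2*j + 4 ≥ 2 must hold; in canonical form it is 2*j ≥ -2.
Before v := 3*n + 3: 2*j ≥ -2
Before assert 3*pos - 4 < 6 → w = 6: (3*pos < 10 → w = 6) ∧ 2*j ≥ -2
Before skip: (3*pos < 10 → w = 6) ∧ 2*j ≥ -2
Answer: WP = (3*pos < 10 → w = 6) ∧ 2*j ≥ -2


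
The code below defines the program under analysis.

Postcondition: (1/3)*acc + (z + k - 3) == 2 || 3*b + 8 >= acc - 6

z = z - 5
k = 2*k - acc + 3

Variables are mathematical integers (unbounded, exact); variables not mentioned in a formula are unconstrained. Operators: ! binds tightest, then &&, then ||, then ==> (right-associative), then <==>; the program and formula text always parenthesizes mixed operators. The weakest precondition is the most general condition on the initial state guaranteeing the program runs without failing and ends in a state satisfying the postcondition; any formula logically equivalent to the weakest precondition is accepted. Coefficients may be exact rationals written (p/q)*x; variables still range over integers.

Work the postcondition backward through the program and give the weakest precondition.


Working backward. After the program, the postcondition (1/3)*acc + (z + k - 3) == 2 || 3*b + 8 >= acc - 6 must hold; in canonical form it is (1/3)*acc + k + z == 5 || 3*b >= acc - 14.
Before k := 2*k - acc + 3: 2*k + z == (2/3)*acc + 2 || 3*b >= acc - 14
Before z := z - 5: 2*k + z == (2/3)*acc + 7 || 3*b >= acc - 14
Answer: WP = 2*k + z == (2/3)*acc + 7 || 3*b >= acc - 14


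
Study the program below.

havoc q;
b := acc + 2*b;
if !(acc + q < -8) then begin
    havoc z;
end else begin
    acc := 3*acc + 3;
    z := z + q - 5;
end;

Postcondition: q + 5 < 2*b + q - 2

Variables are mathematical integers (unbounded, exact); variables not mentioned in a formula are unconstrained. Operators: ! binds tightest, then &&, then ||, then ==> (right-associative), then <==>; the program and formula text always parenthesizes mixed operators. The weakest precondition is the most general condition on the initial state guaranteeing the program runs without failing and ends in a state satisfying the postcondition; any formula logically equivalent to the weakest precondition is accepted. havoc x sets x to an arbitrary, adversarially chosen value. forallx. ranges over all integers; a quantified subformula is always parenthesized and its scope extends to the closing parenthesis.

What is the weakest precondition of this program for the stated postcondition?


Working backward. After the program, the postcondition q + 5 < 2*b + q - 2 must hold; in canonical form it is 2*b > 7.
Then branch requires 2*b > 7; else branch requires 2*b > 7.
Before the if: ((!(acc + q < -8)) ==> 2*b > 7) && (acc + q < -8 ==> 2*b > 7)
Before b := acc + 2*b: ((!(acc + q < -8)) ==> 2*acc + 4*b > 7) && (acc + q < -8 ==> 2*acc + 4*b > 7)
Before havoc q: forall q_1. (((!(acc + q_1 < -8)) ==> 2*acc + 4*b > 7) && (acc + q_1 < -8 ==> 2*acc + 4*b > 7))
Answer: WP = forall q_1. (((!(acc + q_1 < -8)) ==> 2*acc + 4*b > 7) && (acc + q_1 < -8 ==> 2*acc + 4*b > 7))


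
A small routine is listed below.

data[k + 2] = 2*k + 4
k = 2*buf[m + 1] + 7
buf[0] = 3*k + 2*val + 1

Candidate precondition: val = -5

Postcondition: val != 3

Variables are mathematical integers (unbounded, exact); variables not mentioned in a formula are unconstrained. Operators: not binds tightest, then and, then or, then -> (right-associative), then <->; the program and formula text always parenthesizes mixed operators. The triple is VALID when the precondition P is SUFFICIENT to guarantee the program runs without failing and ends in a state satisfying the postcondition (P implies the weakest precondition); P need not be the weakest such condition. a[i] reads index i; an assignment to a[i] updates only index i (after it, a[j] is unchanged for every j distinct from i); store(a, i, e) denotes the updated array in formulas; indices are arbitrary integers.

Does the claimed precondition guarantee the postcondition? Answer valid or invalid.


Working backward. After the program, val != 3 must hold.
Before buf[0] := 3*k + 2*val + 1: val != 3
Before k := 2*buf[m + 1] + 7: val != 3
Before data[k + 2] := 2*k + 4: val != 3
The weakest precondition is val != 3.
Check whether val = -5 implies it.
Every state satisfying the precondition satisfies the weakest precondition: the implication holds.
Answer: valid


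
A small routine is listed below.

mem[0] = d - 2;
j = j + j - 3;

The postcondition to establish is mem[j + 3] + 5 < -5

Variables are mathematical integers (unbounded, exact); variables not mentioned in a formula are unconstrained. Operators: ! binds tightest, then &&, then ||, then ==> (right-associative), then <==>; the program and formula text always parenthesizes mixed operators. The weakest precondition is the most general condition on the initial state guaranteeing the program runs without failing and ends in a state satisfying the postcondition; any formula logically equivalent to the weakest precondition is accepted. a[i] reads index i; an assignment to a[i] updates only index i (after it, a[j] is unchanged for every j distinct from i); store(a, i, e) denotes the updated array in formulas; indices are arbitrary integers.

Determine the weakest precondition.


Working backward. After the program, the postcondition mem[j + 3] + 5 < -5 must hold; in canonical form it is mem[j + 3] < -10.
Before j := j + j - 3: mem[2*j] < -10
Before mem[0] := d - 2: store(mem, 0, d - 2)[2*j] < -10
Answer: WP = store(mem, 0, d - 2)[2*j] < -10


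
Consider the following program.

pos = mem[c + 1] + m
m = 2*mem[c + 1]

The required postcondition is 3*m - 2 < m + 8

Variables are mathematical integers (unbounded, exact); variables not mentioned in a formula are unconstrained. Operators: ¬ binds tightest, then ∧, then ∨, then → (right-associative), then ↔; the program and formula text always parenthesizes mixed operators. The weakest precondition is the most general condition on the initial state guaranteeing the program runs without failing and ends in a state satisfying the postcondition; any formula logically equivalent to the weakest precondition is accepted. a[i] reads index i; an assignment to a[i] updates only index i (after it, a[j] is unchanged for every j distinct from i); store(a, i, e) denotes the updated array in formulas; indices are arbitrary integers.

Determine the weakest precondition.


Working backward. After the program, the postcondition 3*m - 2 < m + 8 must hold; in canonical form it is 2*m < 10.
Before m := 2*mem[c + 1]: 4*mem[c + 1] < 10
Before pos := mem[c + 1] + m: 4*mem[c + 1] < 10
Answer: WP = 4*mem[c + 1] < 10


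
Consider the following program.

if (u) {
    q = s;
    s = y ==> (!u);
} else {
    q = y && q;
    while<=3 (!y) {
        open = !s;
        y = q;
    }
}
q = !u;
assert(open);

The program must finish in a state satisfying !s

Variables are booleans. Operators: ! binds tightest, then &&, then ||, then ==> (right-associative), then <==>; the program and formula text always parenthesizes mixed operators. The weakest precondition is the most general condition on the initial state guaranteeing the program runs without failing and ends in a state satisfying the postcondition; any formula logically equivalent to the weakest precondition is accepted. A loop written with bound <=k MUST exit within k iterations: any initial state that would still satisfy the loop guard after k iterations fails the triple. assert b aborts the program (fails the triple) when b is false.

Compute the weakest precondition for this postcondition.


Working backward. After the program, !s must hold.
Before assert open: open && (!s)
Before q := !u: open && (!s)
Then branch requires open && (!(y ==> (!u))); else branch requires ((!y) ==> (((!(y && q)) ==> (((!(y && q)) ==> (y && q && (!s))) && ((y && q) ==> (!s)))) && ((y && q) ==> (!s)))) && (y ==> (open && (!s))).
Before the if: (u ==> (open && (!(y ==> (!u))))) && ((!u) ==> (((!y) ==> (((!(y && q)) ==> (((!(y && q)) ==> (y && q && (!s))) && ((y && q) ==> (!s)))) && ((y && q) ==> (!s)))) && (y ==> (open && (!s)))))
Answer: WP = (u ==> (open && (!(y ==> (!u))))) && ((!u) ==> (((!y) ==> (((!(y && q)) ==> (((!(y && q)) ==> (y && q && (!s))) && ((y && q) ==> (!s)))) && ((y && q) ==> (!s)))) && (y ==> (open && (!s)))))


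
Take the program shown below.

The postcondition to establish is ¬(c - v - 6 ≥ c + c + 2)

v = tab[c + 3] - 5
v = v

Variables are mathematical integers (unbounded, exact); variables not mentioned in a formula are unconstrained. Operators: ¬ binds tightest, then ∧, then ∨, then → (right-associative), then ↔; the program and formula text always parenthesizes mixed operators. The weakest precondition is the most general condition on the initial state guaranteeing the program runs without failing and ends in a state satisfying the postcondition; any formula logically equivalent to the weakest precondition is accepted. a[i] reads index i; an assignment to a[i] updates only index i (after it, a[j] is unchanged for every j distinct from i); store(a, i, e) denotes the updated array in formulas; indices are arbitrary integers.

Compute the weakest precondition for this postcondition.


Working backward. After the program, the postcondition ¬(c - v - 6 ≥ c + c + 2) must hold; in canonical form it is ¬(c + v ≤ -8).
Before v := v: ¬(c + v ≤ -8)
Before v := tab[c + 3] - 5: ¬(tab[c + 3] + c ≤ -3)
Answer: WP = ¬(tab[c + 3] + c ≤ -3)


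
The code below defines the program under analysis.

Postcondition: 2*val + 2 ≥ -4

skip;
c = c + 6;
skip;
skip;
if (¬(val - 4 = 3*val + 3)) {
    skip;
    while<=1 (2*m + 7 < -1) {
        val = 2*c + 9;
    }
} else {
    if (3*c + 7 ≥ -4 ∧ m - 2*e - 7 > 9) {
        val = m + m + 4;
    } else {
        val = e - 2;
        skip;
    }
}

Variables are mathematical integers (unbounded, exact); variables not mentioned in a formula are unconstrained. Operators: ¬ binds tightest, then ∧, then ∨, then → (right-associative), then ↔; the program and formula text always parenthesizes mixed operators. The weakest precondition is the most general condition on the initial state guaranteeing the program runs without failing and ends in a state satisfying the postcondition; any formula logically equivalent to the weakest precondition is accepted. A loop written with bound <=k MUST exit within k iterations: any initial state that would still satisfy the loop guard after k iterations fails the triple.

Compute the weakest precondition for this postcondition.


Working backward. After the program, the postcondition 2*val + 2 ≥ -4 must hold; in canonical form it is 2*val ≥ -6.
Then branch requires (2*m < -8 → ((¬(2*m < -8)) ∧ 4*c ≥ -24)) ∧ ((¬(2*m < -8)) → 2*val ≥ -6); else branch requires ((3*c ≥ -11 ∧ m > 2*e + 16) → 4*m ≥ -14) ∧ ((¬(3*c ≥ -11 ∧ m > 2*e + 16)) → 2*e ≥ -2).
Before the if: ((¬(2*val = -7)) → ((2*m < -8 → ((¬(2*m < -8)) ∧ 4*c ≥ -24)) ∧ ((¬(2*m < -8)) → 2*val ≥ -6))) ∧ (2*val = -7 → (((3*c ≥ -11 ∧ m > 2*e + 16) → 4*m ≥ -14) ∧ ((¬(3*c ≥ -11 ∧ m > 2*e + 16)) → 2*e ≥ -2)))
Before skip: ((¬(2*val = -7)) → ((2*m < -8 → ((¬(2*m < -8)) ∧ 4*c ≥ -24)) ∧ ((¬(2*m < -8)) → 2*val ≥ -6))) ∧ (2*val = -7 → (((3*c ≥ -11 ∧ m > 2*e + 16) → 4*m ≥ -14) ∧ ((¬(3*c ≥ -11 ∧ m > 2*e + 16)) → 2*e ≥ -2)))
Before skip: ((¬(2*val = -7)) → ((2*m < -8 → ((¬(2*m < -8)) ∧ 4*c ≥ -24)) ∧ ((¬(2*m < -8)) → 2*val ≥ -6))) ∧ (2*val = -7 → (((3*c ≥ -11 ∧ m > 2*e + 16) → 4*m ≥ -14) ∧ ((¬(3*c ≥ -11 ∧ m > 2*e + 16)) → 2*e ≥ -2)))
Before c := c + 6: ((¬(2*val = -7)) → ((2*m < -8 → ((¬(2*m < -8)) ∧ 4*c ≥ -48)) ∧ ((¬(2*m < -8)) → 2*val ≥ -6))) ∧ (2*val = -7 → (((3*c ≥ -29 ∧ m > 2*e + 16) → 4*m ≥ -14) ∧ ((¬(3*c ≥ -29 ∧ m > 2*e + 16)) → 2*e ≥ -2)))
Before skip: ((¬(2*val = -7)) → ((2*m < -8 → ((¬(2*m < -8)) ∧ 4*c ≥ -48)) ∧ ((¬(2*m < -8)) → 2*val ≥ -6))) ∧ (2*val = -7 → (((3*c ≥ -29 ∧ m > 2*e + 16) → 4*m ≥ -14) ∧ ((¬(3*c ≥ -29 ∧ m > 2*e + 16)) → 2*e ≥ -2)))
Answer: WP = ((¬(2*val = -7)) → ((2*m < -8 → ((¬(2*m < -8)) ∧ 4*c ≥ -48)) ∧ ((¬(2*m < -8)) → 2*val ≥ -6))) ∧ (2*val = -7 → (((3*c ≥ -29 ∧ m > 2*e + 16) → 4*m ≥ -14) ∧ ((¬(3*c ≥ -29 ∧ m > 2*e + 16)) → 2*e ≥ -2)))


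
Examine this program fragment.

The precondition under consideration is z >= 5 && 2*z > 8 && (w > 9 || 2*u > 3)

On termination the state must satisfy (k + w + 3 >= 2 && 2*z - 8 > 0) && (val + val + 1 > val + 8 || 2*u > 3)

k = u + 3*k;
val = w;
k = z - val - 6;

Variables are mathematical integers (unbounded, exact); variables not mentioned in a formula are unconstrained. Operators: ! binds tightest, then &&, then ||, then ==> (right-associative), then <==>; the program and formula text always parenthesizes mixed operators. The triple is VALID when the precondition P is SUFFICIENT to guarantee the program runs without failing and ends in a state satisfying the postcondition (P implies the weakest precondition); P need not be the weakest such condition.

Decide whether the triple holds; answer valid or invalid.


Working backward. After the program, the postcondition (k + w + 3 >= 2 && 2*z - 8 > 0) && (val + val + 1 > val + 8 || 2*u > 3) must hold; in canonical form it is k + w >= -1 && 2*z > 8 && (val > 7 || 2*u > 3).
Before k := z - val - 6: w + z >= val + 5 && 2*z > 8 && (val > 7 || 2*u > 3)
Before val := w: z >= 5 && 2*z > 8 && (w > 7 || 2*u > 3)
Before k := u + 3*k: z >= 5 && 2*z > 8 && (w > 7 || 2*u > 3)
The weakest precondition is z >= 5 && 2*z > 8 && (w > 7 || 2*u > 3).
Check whether z >= 5 && 2*z > 8 && (w > 9 || 2*u > 3) implies it.
Every state satisfying the precondition satisfies the weakest precondition: the implication holds.
Answer: valid
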